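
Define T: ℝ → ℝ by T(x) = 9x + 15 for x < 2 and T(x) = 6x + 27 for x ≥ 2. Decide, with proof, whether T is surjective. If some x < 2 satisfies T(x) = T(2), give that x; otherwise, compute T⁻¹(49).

Both pieces are strictly increasing (slopes 9 and 6), so each is injective on its own interval.
The left piece maps (−∞, 2) onto (−∞, 33); the right piece maps [2, ∞) onto [39, ∞).
The union (−∞, 33) ∪ [39, ∞) omits the interval between 33 and 39; in particular 33 has no preimage. So T is not surjective.
Because the two images are disjoint, no x < 2 has T(x) = T(2), so we compute T⁻¹(49): 49 lies in [39, ∞), so solve 6x + 27 = 49: x = (49 − 27)/6 = 11/3.

11/3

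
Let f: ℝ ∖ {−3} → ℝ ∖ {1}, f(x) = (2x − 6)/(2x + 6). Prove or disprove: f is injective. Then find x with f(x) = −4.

-9/5

Suppose f(u) = f(v). Cross-multiplying: (2u − 6)(2v + 6) = (2v − 6)(2u + 6).
Expanding both sides and cancelling the symmetric terms leaves 24·(u − v) = 0. Since 24 ≠ 0, u = v. Thus f is injective.
Solving f(x) = −4: cross-multiplying gives 2x − 6 = −4(2x + 6), which rearranges to 10x = −18, so x = −9/5.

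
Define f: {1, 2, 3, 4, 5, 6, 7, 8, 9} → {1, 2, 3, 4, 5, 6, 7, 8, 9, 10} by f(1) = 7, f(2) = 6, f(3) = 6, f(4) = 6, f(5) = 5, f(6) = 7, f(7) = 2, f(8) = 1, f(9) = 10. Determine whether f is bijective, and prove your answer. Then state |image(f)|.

6

f(2) = 6 = f(3) with 2 ≠ 3, so f is not injective, hence not bijective.
The image of f is {1, 2, 5, 6, 7, 10}, which has 6 elements.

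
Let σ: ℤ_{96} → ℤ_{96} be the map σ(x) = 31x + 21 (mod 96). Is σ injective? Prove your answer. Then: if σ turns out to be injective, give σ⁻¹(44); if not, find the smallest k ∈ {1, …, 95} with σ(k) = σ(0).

Recall that σ is injective when σ(s) = σ(t) forces s = t.
Suppose σ(s) = σ(t) in ℤ_{96}. Then 31s + 21 ≡ 31t + 21 (mod 96), thus 31(s − t) ≡ 0 (mod 96).
Since gcd(31, 96) = 1, 31 is invertible modulo 96, thus s − t ≡ 0 (mod 96), i.e. s = t.
Therefore σ is injective.
We now compute 31⁻¹ mod 96 explicitly. Euclid's algorithm: 96 = 3·31 + 3, 31 = 10·3 + 1; back-substituting gives 1 = 31·31 − 10·96, so 31⁻¹ ≡ 31 (mod 96).
Since σ is injective, we compute σ⁻¹(44): solve 31x + 21 ≡ 44 (mod 96), i.e. 31x ≡ 23 (mod 96).
Multiplying by 31⁻¹ = 31 gives x ≡ 31·23 = 713 = 7·96 + 41 ≡ 41 (mod 96).
Check: σ(41) = 31·41 + 21 = 1292 = 13·96 + 44 ≡ 44 (mod 96).

41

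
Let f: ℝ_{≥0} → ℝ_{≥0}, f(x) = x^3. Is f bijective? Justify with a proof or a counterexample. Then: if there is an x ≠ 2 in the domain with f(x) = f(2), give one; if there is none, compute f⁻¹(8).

2

On ℝ_{≥0}, x ↦ x^3 is strictly increasing (injective) and for any y ∈ ℝ_{≥0} the 3rd root y^{1/3} lies in ℝ_{≥0} (surjective). So f is bijective.
Since x ↦ x^3 is strictly increasing on ℝ_{≥0}, it is injective there, so no x ≠ 2 in the domain has f(x) = f(2). We therefore compute f⁻¹(8) = 8^{1/3} = 2 (indeed 2^3 = 8).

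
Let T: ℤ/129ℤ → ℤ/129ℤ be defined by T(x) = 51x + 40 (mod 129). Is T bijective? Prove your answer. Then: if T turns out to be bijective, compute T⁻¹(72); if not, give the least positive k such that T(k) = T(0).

43

We have gcd(51, 129) = 3 > 1. Taking u = 0 and v = 43: T(0) = 40 and T(43) = 51·43 + 40 = 2233 ≡ 40 (mod 129).
So T(0) = T(43) while 0 ≠ 43, thus T is not injective, hence not bijective.
Since T is not bijective, we find the least positive k with T(k) = T(0): this means 51k ≡ 0 (mod 129), i.e. 129 ∣ 51k. Since gcd(51, 129) = 3, dividing through by 3 this holds exactly when 43 ∣ 17k, and as gcd(17, 43) = 1, exactly when 43 ∣ k.
The smallest positive such k is 43.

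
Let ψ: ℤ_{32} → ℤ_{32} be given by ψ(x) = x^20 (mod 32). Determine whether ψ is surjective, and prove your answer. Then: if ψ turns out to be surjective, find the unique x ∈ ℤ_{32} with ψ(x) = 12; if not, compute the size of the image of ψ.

3

ψ(0) = 0^20 = 0.
ψ(2): Repeated squaring mod 32: 2^1 ≡ 2, 2^2 ≡ 2² = 4, 2^4 ≡ 4² = 16, 2^8 ≡ 16² = 256 ≡ 0, 2^16 ≡ 0² = 0. Since 20 = 16 + 4, 2^20 ≡ 0·16: 0·16 = 0. So 2^20 ≡ 0 (mod 32).
So ψ(0) = ψ(2) = 0 while 0 ≠ 2, thus ψ is not injective.
A non-injective map from the 32-element set ℤ_{32} to itself takes at most 31 distinct values, so it cannot be surjective. Thus ψ is not surjective.
Since ψ is not surjective, we determine |image(ψ)|. Computing x^20 mod 32 for each x (by repeated squaring, reducing mod 32 at every step), the values ψ(0), ψ(1), …, ψ(31) are: 0, 1, 0, 17, 0, 17, 0, 1, 0, 1, 0, 17, 0, 17, 0, 1, 0, 1, 0, 17, 0, 17, 0, 1, 0, 1, 0, 17, 0, 17, 0, 1.
The distinct values are {0, 1, 17}; there are 3 of them.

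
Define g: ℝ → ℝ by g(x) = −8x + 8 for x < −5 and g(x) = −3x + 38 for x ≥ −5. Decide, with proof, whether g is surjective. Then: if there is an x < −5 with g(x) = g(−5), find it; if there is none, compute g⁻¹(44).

Both pieces are strictly decreasing (slopes −8 and −3), so each is injective on its own interval.
The left piece maps (−∞, −5) onto (48, ∞); the right piece maps [−5, ∞) onto (−∞, 53].
The union (48, ∞) ∪ (−∞, 53] covers ℝ, so g is surjective.
For the follow-up: the images overlap, so an x < −5 with g(x) = g(−5) exists. g(−5) = 53; solving −8x + 8 = 53 for x < −5 gives x = (53 − 8)/(−8) = −45/8.

-45/8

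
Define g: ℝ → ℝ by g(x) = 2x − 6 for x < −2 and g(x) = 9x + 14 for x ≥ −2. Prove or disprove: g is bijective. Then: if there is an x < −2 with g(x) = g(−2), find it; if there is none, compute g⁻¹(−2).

Both pieces are strictly increasing (slopes 2 and 9), so each is injective on its own interval.
The left piece maps (−∞, −2) onto (−∞, −10); the right piece maps [−2, ∞) onto [−4, ∞).
The images leave a gap (−10 has no preimage), so g is not surjective, hence not bijective.
Because the two images are disjoint, no x < −2 has g(x) = g(−2), so we compute g⁻¹(−2): −2 lies in [−4, ∞), so solve 9x + 14 = −2: x = (−2 − 14)/9 = −16/9.

-16/9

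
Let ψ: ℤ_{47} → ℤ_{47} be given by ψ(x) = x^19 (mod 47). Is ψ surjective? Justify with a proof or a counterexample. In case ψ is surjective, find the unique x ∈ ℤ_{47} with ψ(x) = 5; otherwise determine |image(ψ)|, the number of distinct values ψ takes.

Since 47 is prime, the nonzero elements of ℤ_{47} form a cyclic group of order 46.
As gcd(19, 46) = 1, raising to the 19th power is a bijection on this group: if s^19 ≡ t^19 then (st^{−1})^19 = 1, and the only element of order dividing gcd(19, 46) = 1 is 1, so s = t.
With ψ(0) = 0 this makes ψ injective on all of ℤ_{47}, hence bijective (finite equal-size domain and codomain). In particular ψ is surjective.
Since ψ is surjective, we find the preimage of 5. The inverse of x ↦ x^19 on (ℤ_{47})^× is x ↦ x^17, because 19·17 = 323 = 7·46 + 1 ≡ 1 (mod 46) and x^{46} = 1 for x ≠ 0 (Fermat). So ψ⁻¹(5) = 5^17 mod 47.
Repeated squaring mod 47: 5^1 ≡ 5, 5^2 ≡ 5² = 25, 5^4 ≡ 25² = 625 ≡ 14, 5^8 ≡ 14² = 196 ≡ 8, 5^16 ≡ 8² = 64 ≡ 17. Since 17 = 16 + 1, 5^17 ≡ 17·5: 17·5 = 85 ≡ 38. So 5^17 ≡ 38 (mod 47).
Hence ψ⁻¹(5) = 38.

38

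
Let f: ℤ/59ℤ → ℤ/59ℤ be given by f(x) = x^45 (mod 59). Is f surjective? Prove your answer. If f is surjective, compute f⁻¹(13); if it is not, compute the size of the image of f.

Since 59 is prime, the nonzero elements of ℤ/59ℤ form a cyclic group of order 58.
As gcd(45, 58) = 1, raising to the 45th power is a bijection on this group: if u^45 ≡ v^45 then (uv^{−1})^45 = 1, and the only element of order dividing gcd(45, 58) = 1 is 1, so u = v.
With f(0) = 0 this makes f injective on all of ℤ/59ℤ, hence bijective (finite equal-size domain and codomain). In particular f is surjective.
Since f is surjective, we find the preimage of 13. The inverse of x ↦ x^45 on (ℤ/59ℤ)^× is x ↦ x^49, because 45·49 = 2205 = 38·58 + 1 ≡ 1 (mod 58) and x^{58} = 1 for x ≠ 0 (Fermat). So f⁻¹(13) = 13^49 mod 59.
Repeated squaring mod 59: 13^1 ≡ 13, 13^2 ≡ 13² = 169 ≡ 51, 13^4 ≡ 51² = 2601 ≡ 5, 13^8 ≡ 5² = 25, 13^16 ≡ 25² = 625 ≡ 35, 13^32 ≡ 35² = 1225 ≡ 45. Since 49 = 32 + 16 + 1, 13^49 ≡ 45·35·13: 45·35 = 1575 ≡ 41, then 41·13 = 533 ≡ 2. So 13^49 ≡ 2 (mod 59).
Hence f⁻¹(13) = 2.

2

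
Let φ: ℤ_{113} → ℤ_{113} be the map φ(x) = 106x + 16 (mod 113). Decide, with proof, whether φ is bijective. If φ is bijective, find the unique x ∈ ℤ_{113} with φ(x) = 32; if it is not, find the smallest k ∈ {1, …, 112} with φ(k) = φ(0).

By definition, injectivity means: for all u, v in the domain, φ(u) = φ(v) implies u = v.
If φ(u) = φ(v), then 106u ≡ 106v (mod 113). Because gcd(106, 113) = 1, we may cancel 106 to get u ≡ v (mod 113).
We now compute 106⁻¹ mod 113 explicitly. Euclid's algorithm: 113 = 1·106 + 7, 106 = 15·7 + 1; back-substituting gives 1 = 16·106 − 15·113, so 106⁻¹ ≡ 16 (mod 113).
For any y ∈ ℤ_{113}, x = 16(y − 16) mod 113 satisfies φ(x) = 106·16(y − 16) + 16 ≡ y (since 106·16 ≡ 1 mod 113). So every y has a preimage.
So φ is bijective.
Since φ is bijective, we find φ⁻¹(32): we need 106x ≡ 32 − 16 ≡ 16 (mod 113). Using 106⁻¹ = 16: x ≡ 16·16 = 256 = 2·113 + 30, so x = 30.
Check: φ(30) = 106·30 + 16 = 3196 = 28·113 + 32 ≡ 32 (mod 113).

30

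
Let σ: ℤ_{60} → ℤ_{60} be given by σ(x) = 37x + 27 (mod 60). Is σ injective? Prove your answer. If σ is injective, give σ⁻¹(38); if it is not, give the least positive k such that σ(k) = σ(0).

By definition, injectivity means: for all x_1, x_2 in the domain, σ(x_1) = σ(x_2) implies x_1 = x_2.
Suppose σ(x_1) = σ(x_2) in ℤ_{60}. Then 37x_1 + 27 ≡ 37x_2 + 27 (mod 60), thus 37(x_1 − x_2) ≡ 0 (mod 60).
Since gcd(37, 60) = 1, 37 is invertible modulo 60, so x_1 − x_2 ≡ 0 (mod 60), i.e. x_1 = x_2.
Therefore σ is injective.
We now compute 37⁻¹ mod 60 explicitly. Euclid's algorithm: 60 = 1·37 + 23, 37 = 1·23 + 14, 23 = 1·14 + 9, 14 = 1·9 + 5, 9 = 1·5 + 4, 5 = 1·4 + 1; back-substituting gives 1 = 13·37 − 8·60, so 37⁻¹ ≡ 13 (mod 60).
Since σ is injective, we find σ⁻¹(38): we need 37x ≡ 38 − 27 ≡ 11 (mod 60). Using 37⁻¹ = 13: x ≡ 13·11 = 143 = 2·60 + 23, so x = 23.
Check: σ(23) = 37·23 + 27 = 878 = 14·60 + 38 ≡ 38 (mod 60).

23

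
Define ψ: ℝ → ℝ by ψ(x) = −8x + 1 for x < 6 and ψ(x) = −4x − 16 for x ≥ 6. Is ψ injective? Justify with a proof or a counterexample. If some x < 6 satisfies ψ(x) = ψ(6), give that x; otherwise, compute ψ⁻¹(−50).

Both pieces are strictly decreasing (slopes −8 and −4), so each is injective on its own interval.
The left piece maps (−∞, 6) onto (−47, ∞); the right piece maps [6, ∞) onto (−∞, −40].
These images overlap. In particular ψ(6) = −40 (right piece), and solving −8x + 1 = −40 on the left piece gives x = 41/8 < 6.
So ψ(41/8) = ψ(6) with 41/8 ≠ 6, and ψ is not injective. This x = 41/8 is the requested value below 6.

41/8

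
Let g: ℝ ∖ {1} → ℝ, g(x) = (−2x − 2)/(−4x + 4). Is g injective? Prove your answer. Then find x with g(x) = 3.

Suppose g(x_1) = g(x_2). Cross-multiplying: (−2x_1 − 2)(−4x_2 + 4) = (−2x_2 − 2)(−4x_1 + 4).
Expanding both sides and cancelling the symmetric terms leaves −16·(x_1 − x_2) = 0. Since −16 ≠ 0, x_1 = x_2. Hence g is injective.
Solving g(x) = 3: cross-multiplying gives −2x − 2 = 3(−4x + 4), which rearranges to 10x = 14, so x = 7/5.

7/5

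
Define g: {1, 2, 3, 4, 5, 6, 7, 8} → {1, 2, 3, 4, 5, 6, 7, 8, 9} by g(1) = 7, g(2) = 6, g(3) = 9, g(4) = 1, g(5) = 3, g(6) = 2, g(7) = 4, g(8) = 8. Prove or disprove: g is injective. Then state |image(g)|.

The values g(1), …, g(8) are 7, 6, 9, 1, 3, 2, 4, 8 — all distinct.
So g(u) = g(v) only when u = v, and g is injective.
The image of g is {1, 2, 3, 4, 6, 7, 8, 9}, which has 8 elements.

8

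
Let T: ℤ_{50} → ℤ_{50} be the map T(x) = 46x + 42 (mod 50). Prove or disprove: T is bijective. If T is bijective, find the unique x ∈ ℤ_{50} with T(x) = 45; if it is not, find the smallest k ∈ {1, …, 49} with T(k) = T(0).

Recall that injectivity means: for all a, b in the domain, T(a) = T(b) implies a = b.
We have gcd(46, 50) = 2 > 1. Taking a = 0 and b = 25: T(0) = 42 and T(25) = 46·25 + 42 = 1192 ≡ 42 (mod 50).
So T(0) = T(25) while 0 ≠ 25, so T is not injective, hence not bijective.
Since T is not bijective, we find the least positive k with T(k) = T(0): this means 46k ≡ 0 (mod 50), i.e. 50 ∣ 46k. Since gcd(46, 50) = 2, dividing through by 2 this holds exactly when 25 ∣ 23k, and as gcd(23, 25) = 1, exactly when 25 ∣ k.
The smallest positive such k is 25.

25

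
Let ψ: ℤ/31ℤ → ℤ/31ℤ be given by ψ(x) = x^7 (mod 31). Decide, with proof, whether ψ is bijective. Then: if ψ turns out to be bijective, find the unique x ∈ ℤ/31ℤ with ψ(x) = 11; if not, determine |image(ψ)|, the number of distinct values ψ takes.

Since 31 is prime, the nonzero elements of ℤ/31ℤ form a cyclic group of order 30.
As gcd(7, 30) = 1, raising to the 7th power is a bijection on this group: if s^7 ≡ t^7 then (st^{−1})^7 = 1, and the only element of order dividing gcd(7, 30) = 1 is 1, so s = t.
With ψ(0) = 0 this makes ψ injective on all of ℤ/31ℤ, hence bijective (finite equal-size domain and codomain). In particular ψ is bijective.
Since ψ is bijective, we find the preimage of 11. The inverse of x ↦ x^7 on (ℤ/31ℤ)^× is x ↦ x^13, because 7·13 = 91 = 3·30 + 1 ≡ 1 (mod 30) and x^{30} = 1 for x ≠ 0 (Fermat). So ψ⁻¹(11) = 11^13 mod 31.
Repeated squaring mod 31: 11^1 ≡ 11, 11^2 ≡ 11² = 121 ≡ 28, 11^4 ≡ 28² = 784 ≡ 9, 11^8 ≡ 9² = 81 ≡ 19. Since 13 = 8 + 4 + 1, 11^13 ≡ 19·9·11: 19·9 = 171 ≡ 16, then 16·11 = 176 ≡ 21. So 11^13 ≡ 21 (mod 31).
Hence ψ⁻¹(11) = 21.

21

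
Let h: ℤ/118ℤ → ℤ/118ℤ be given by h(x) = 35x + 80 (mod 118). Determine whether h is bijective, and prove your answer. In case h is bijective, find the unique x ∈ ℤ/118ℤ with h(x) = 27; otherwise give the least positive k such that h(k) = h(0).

103

Suppose h(x_1) = h(x_2) in ℤ/118ℤ. Then 35x_1 + 80 ≡ 35x_2 + 80 (mod 118), thus 35(x_1 − x_2) ≡ 0 (mod 118).
Since gcd(35, 118) = 1, 35 is invertible modulo 118, hence x_1 − x_2 ≡ 0 (mod 118), i.e. x_1 = x_2.
We now compute 35⁻¹ mod 118 explicitly. Euclid's algorithm: 118 = 3·35 + 13, 35 = 2·13 + 9, 13 = 1·9 + 4, 9 = 2·4 + 1; back-substituting gives 1 = 27·35 − 8·118, so 35⁻¹ ≡ 27 (mod 118).
Then y ↦ 27(y − 80) is a two-sided inverse to h, so every y ∈ ℤ/118ℤ has a preimage.
So h is bijective.
Since h is bijective, we compute h⁻¹(27): solve 35x + 80 ≡ 27 (mod 118), i.e. 35x ≡ 65 (mod 118).
Multiplying by 35⁻¹ = 27 gives x ≡ 27·65 = 1755 = 14·118 + 103 ≡ 103 (mod 118).
Check: h(103) = 35·103 + 80 = 3685 = 31·118 + 27 ≡ 27 (mod 118).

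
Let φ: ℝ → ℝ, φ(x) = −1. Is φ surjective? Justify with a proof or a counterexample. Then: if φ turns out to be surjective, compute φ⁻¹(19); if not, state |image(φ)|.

1

By definition, surjectivity means every element of the codomain has a preimage under φ.
φ(x) = −1 for all x, so 0 has no preimage and φ is not surjective.
Since φ is not surjective, we state |image(φ)|: the image of φ is {−1}, which has 1 element.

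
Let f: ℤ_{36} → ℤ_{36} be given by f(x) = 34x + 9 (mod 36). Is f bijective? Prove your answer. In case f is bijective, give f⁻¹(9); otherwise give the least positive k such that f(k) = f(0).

18

We have gcd(34, 36) = 2 > 1. Taking s = 0 and t = 18: f(0) = 9 and f(18) = 34·18 + 9 = 621 ≡ 9 (mod 36).
So f(0) = f(18) while 0 ≠ 18, hence f is not injective, hence not bijective.
Since f is not bijective, we find the least positive k with f(k) = f(0): this means 34k ≡ 0 (mod 36), i.e. 36 ∣ 34k. Since gcd(34, 36) = 2, dividing through by 2 this holds exactly when 18 ∣ 17k, and as gcd(17, 18) = 1, exactly when 18 ∣ k.
The smallest positive such k is 18.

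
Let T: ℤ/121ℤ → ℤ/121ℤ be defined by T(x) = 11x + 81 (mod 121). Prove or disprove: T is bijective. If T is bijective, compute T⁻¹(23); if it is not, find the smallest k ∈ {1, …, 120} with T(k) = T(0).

By definition, T is injective when T(x_1) = T(x_2) forces x_1 = x_2.
We have gcd(11, 121) = 11 > 1. Taking x_1 = 0 and x_2 = 11: T(0) = 81 and T(11) = 11·11 + 81 = 202 ≡ 81 (mod 121).
So T(0) = T(11) while 0 ≠ 11, hence T is not injective, hence not bijective.
Since T is not bijective, we find the least positive k with T(k) = T(0): this means 11k ≡ 0 (mod 121), i.e. 121 ∣ 11k. Since gcd(11, 121) = 11, dividing through by 11 this holds exactly when 11 ∣ k.
The smallest positive such k is 11.

11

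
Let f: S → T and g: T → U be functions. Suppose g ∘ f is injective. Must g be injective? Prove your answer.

not injective

No. Take S = {0}, T = {0, 1, 2}, U = {0, 1, 2}, f(a) = a for each a ∈ S, and g(b) = 1 if b ∈ {1, 2} else g(b) = b.
Then g ∘ f = f is injective (S ⊂ T and f is the inclusion), but g(1) = g(2) = 1 with 1 ≠ 2, so g is not injective.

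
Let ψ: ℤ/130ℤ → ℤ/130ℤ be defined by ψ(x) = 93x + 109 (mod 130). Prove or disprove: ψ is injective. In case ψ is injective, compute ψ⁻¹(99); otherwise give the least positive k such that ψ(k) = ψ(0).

60

Recall: ψ is injective if ψ(a) = ψ(b) implies a = b.
If ψ(a) = ψ(b), then 93a ≡ 93b (mod 130). Because gcd(93, 130) = 1, we may cancel 93 to get a ≡ b (mod 130).
Hence ψ is injective.
We now compute 93⁻¹ mod 130 explicitly. Euclid's algorithm: 130 = 1·93 + 37, 93 = 2·37 + 19, 37 = 1·19 + 18, 19 = 1·18 + 1; back-substituting gives 1 = 7·93 − 5·130, so 93⁻¹ ≡ 7 (mod 130).
Since ψ is injective, we compute ψ⁻¹(99): solve 93x + 109 ≡ 99 (mod 130), i.e. 93x ≡ 120 (mod 130).
Multiplying by 93⁻¹ = 7 gives x ≡ 7·120 = 840 = 6·130 + 60 ≡ 60 (mod 130).
Check: ψ(60) = 93·60 + 109 = 5689 = 43·130 + 99 ≡ 99 (mod 130).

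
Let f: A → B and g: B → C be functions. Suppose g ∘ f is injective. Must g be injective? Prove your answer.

not injective

No. Take A = {0}, B = {0, 1}, C = {0, 1}, f(a) = a for each a ∈ A, and g(b) = 0 if b ∈ {0, 1} else g(b) = b.
Then g ∘ f = f is injective (A ⊂ B and f is the inclusion), but g(0) = g(1) = 0 with 0 ≠ 1, so g is not injective.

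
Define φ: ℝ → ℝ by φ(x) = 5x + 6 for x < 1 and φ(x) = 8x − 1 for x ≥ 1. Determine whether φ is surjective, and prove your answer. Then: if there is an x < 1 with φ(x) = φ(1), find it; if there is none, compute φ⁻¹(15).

1/5

Both pieces are strictly increasing (slopes 5 and 8), so each is injective on its own interval.
The left piece maps (−∞, 1) onto (−∞, 11); the right piece maps [1, ∞) onto [7, ∞).
The union (−∞, 11) ∪ [7, ∞) covers ℝ, so φ is surjective.
For the follow-up: the images overlap, so an x < 1 with φ(x) = φ(1) exists. φ(1) = 7; solving 5x + 6 = 7 for x < 1 gives x = (7 − 6)/5 = 1/5.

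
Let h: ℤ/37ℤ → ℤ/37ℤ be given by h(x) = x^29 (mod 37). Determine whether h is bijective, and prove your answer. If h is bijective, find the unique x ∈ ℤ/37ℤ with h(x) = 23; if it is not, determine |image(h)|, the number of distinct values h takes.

8

Since 37 is prime, the nonzero elements of ℤ/37ℤ form a cyclic group of order 36.
As gcd(29, 36) = 1, raising to the 29th power is a bijection on this group: if s^29 ≡ t^29 then (st^{−1})^29 = 1, and the only element of order dividing gcd(29, 36) = 1 is 1, so s = t.
With h(0) = 0 this makes h injective on all of ℤ/37ℤ, hence bijective (finite equal-size domain and codomain). In particular h is bijective.
Since h is bijective, we find the preimage of 23. The inverse of x ↦ x^29 on (ℤ/37ℤ)^× is x ↦ x^5, because 29·5 = 145 = 4·36 + 1 ≡ 1 (mod 36) and x^{36} = 1 for x ≠ 0 (Fermat). So h⁻¹(23) = 23^5 mod 37.
Repeated squaring mod 37: 23^1 ≡ 23, 23^2 ≡ 23² = 529 ≡ 11, 23^4 ≡ 11² = 121 ≡ 10. Since 5 = 4 + 1, 23^5 ≡ 10·23: 10·23 = 230 ≡ 8. So 23^5 ≡ 8 (mod 37).
Hence h⁻¹(23) = 8.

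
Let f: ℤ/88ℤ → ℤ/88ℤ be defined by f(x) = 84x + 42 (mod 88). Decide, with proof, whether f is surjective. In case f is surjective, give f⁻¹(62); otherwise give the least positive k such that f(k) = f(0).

22

Since gcd(84, 88) = 4, we have 84x ≡ 0 (mod 4) for all x, so f(x) ≡ 2 (mod 4).
But 0 ≢ 2 (mod 4), so 0 ∈ ℤ/88ℤ has no preimage. Therefore f is not surjective.
Since f is not surjective, we find the least positive k with f(k) = f(0): this means 84k ≡ 0 (mod 88), i.e. 88 ∣ 84k. Since gcd(84, 88) = 4, dividing through by 4 this holds exactly when 22 ∣ 21k, and as gcd(21, 22) = 1, exactly when 22 ∣ k.
The smallest positive such k is 22.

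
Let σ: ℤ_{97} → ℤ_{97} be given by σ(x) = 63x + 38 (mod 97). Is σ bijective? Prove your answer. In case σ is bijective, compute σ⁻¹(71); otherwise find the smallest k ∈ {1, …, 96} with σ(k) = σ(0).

Recall: σ is injective when σ(s) = σ(t) forces s = t.
If σ(s) = σ(t), then 63s ≡ 63t (mod 97). Because gcd(63, 97) = 1, we may cancel 63 to get s ≡ t (mod 97).
We now compute 63⁻¹ mod 97 explicitly. Euclid's algorithm: 97 = 1·63 + 34, 63 = 1·34 + 29, 34 = 1·29 + 5, 29 = 5·5 + 4, 5 = 1·4 + 1; back-substituting gives 1 = 77·63 − 50·97, so 63⁻¹ ≡ 77 (mod 97).
Then y ↦ 77(y − 38) is a two-sided inverse to σ, so every y ∈ ℤ_{97} has a preimage.
Therefore σ is bijective.
Since σ is bijective, we compute σ⁻¹(71): solve 63x + 38 ≡ 71 (mod 97), i.e. 63x ≡ 33 (mod 97).
Multiplying by 63⁻¹ = 77 gives x ≡ 77·33 = 2541 = 26·97 + 19 ≡ 19 (mod 97).
Check: σ(19) = 63·19 + 38 = 1235 = 12·97 + 71 ≡ 71 (mod 97).

19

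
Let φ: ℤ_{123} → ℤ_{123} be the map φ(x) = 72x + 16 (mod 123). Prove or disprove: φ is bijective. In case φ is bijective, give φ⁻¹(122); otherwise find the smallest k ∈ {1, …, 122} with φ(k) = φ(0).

Recall: φ is injective when φ(x_1) = φ(x_2) forces x_1 = x_2.
We have gcd(72, 123) = 3 > 1. Taking x_1 = 0 and x_2 = 41: φ(0) = 16 and φ(41) = 72·41 + 16 = 2968 ≡ 16 (mod 123).
So φ(0) = φ(41) while 0 ≠ 41, therefore φ is not injective, hence not bijective.
Since φ is not bijective, we find the least positive k with φ(k) = φ(0): this means 72k ≡ 0 (mod 123), i.e. 123 ∣ 72k. Since gcd(72, 123) = 3, dividing through by 3 this holds exactly when 41 ∣ 24k, and as gcd(24, 41) = 1, exactly when 41 ∣ k.
The smallest positive such k is 41.

41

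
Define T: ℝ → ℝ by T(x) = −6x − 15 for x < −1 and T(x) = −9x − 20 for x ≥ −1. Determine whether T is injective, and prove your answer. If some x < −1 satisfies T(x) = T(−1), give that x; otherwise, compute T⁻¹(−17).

-1/3

Both pieces are strictly decreasing (slopes −6 and −9), so each is injective on its own interval.
The left piece maps (−∞, −1) onto (−9, ∞); the right piece maps [−1, ∞) onto (−∞, −11].
These images are disjoint, so no value is attained by both pieces. Thus T is injective.
Because the two images are disjoint, no x < −1 has T(x) = T(−1), so we compute T⁻¹(−17): −17 lies in (−∞, −11], so solve −9x − 20 = −17: x = (−17 + 20)/(−9) = −1/3.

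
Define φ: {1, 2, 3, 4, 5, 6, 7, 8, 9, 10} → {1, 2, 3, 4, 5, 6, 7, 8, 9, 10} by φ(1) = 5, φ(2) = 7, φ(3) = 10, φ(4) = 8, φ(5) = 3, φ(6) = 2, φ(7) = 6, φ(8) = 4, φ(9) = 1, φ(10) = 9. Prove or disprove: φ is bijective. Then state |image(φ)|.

10

The values 5, 7, 10, 8, 3, 2, 6, 4, 1, 9 are a permutation of {1, 2, 3, 4, 5, 6, 7, 8, 9, 10}: each element appears exactly once.
So φ is injective and surjective, hence bijective.
The image of φ is {1, 2, 3, 4, 5, 6, 7, 8, 9, 10}, which has 10 elements.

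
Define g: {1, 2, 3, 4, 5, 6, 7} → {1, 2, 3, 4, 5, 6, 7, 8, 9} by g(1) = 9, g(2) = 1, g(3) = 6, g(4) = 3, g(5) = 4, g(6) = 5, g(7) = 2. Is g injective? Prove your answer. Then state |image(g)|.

7

The values g(1), …, g(7) are 9, 1, 6, 3, 4, 5, 2 — all distinct.
So g(u) = g(v) only when u = v, and g is injective.
The image of g is {1, 2, 3, 4, 5, 6, 9}, which has 7 elements.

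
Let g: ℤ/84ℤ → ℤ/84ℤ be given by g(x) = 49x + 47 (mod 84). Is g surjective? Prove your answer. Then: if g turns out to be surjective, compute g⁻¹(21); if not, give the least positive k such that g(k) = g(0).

Recall: g is surjective if every y in the codomain equals g(x) for some x in the domain.
Since gcd(49, 84) = 7, we have 49x ≡ 0 (mod 7) for all x, so g(x) ≡ 5 (mod 7).
But 0 ≢ 5 (mod 7), so 0 ∈ ℤ/84ℤ has no preimage. Thus g is not surjective.
Since g is not surjective, we find the least positive k with g(k) = g(0): this means 49k ≡ 0 (mod 84), i.e. 84 ∣ 49k. Since gcd(49, 84) = 7, dividing through by 7 this holds exactly when 12 ∣ 7k, and as gcd(7, 12) = 1, exactly when 12 ∣ k.
The smallest positive such k is 12.

12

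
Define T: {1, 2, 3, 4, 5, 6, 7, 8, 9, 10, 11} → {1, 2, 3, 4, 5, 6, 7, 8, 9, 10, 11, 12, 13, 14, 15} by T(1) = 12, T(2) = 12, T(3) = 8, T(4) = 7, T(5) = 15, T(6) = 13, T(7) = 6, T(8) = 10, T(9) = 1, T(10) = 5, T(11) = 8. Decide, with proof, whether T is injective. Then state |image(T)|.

T(1) = 12 = T(2) with 1 ≠ 2, so T is not injective.
The image of T is {1, 5, 6, 7, 8, 10, 12, 13, 15}, which has 9 elements.

9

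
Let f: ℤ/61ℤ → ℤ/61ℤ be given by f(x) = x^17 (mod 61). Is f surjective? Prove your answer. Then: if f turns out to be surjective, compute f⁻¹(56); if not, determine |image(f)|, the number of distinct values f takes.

Since 61 is prime, the nonzero elements of ℤ/61ℤ form a cyclic group of order 60.
As gcd(17, 60) = 1, raising to the 17th power is a bijection on this group: if x_1^17 ≡ x_2^17 then (x_1x_2^{−1})^17 = 1, and the only element of order dividing gcd(17, 60) = 1 is 1, so x_1 = x_2.
With f(0) = 0 this makes f injective on all of ℤ/61ℤ, hence bijective (finite equal-size domain and codomain). In particular f is surjective.
Since f is surjective, we find the preimage of 56. The inverse of x ↦ x^17 on (ℤ/61ℤ)^× is x ↦ x^53, because 17·53 = 901 = 15·60 + 1 ≡ 1 (mod 60) and x^{60} = 1 for x ≠ 0 (Fermat). So f⁻¹(56) = 56^53 mod 61.
Repeated squaring mod 61: 56^1 ≡ 56, 56^2 ≡ 56² = 3136 ≡ 25, 56^4 ≡ 25² = 625 ≡ 15, 56^8 ≡ 15² = 225 ≡ 42, 56^16 ≡ 42² = 1764 ≡ 56, 56^32 ≡ 56² = 3136 ≡ 25. Since 53 = 32 + 16 + 4 + 1, 56^53 ≡ 25·56·15·56: 25·56 = 1400 ≡ 58, then 58·15 = 870 ≡ 16, then 16·56 = 896 ≡ 42. So 56^53 ≡ 42 (mod 61).
Hence f⁻¹(56) = 42.

42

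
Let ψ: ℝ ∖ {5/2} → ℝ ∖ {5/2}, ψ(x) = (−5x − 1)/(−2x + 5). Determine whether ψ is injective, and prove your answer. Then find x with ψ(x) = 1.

Suppose ψ(a) = ψ(b). Cross-multiplying: (−5a − 1)(−2b + 5) = (−5b − 1)(−2a + 5).
Expanding both sides and cancelling the symmetric terms leaves −27·(a − b) = 0. Since −27 ≠ 0, a = b. Thus ψ is injective.
Solving ψ(x) = 1: cross-multiplying gives −5x − 1 = 1(−2x + 5), which rearranges to −3x = 6, so x = −2.

-2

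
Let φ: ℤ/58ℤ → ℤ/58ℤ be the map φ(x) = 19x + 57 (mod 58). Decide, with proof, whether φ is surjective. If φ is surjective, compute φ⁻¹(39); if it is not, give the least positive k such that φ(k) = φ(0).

54

By definition, surjectivity means every element of the codomain has a preimage under φ.
Since gcd(19, 58) = 1, 19 is invertible modulo 58. Euclid's algorithm: 58 = 3·19 + 1; back-substituting gives 1 = 55·19 − 18·58, so 19⁻¹ ≡ 55 (mod 58).
For any y ∈ ℤ/58ℤ, x = 55(y − 57) mod 58 satisfies φ(x) = 19·55(y − 57) + 57 ≡ y (since 19·55 ≡ 1 mod 58). So every y has a preimage.
Thus φ is surjective.
Since φ is surjective, we compute φ⁻¹(39): solve 19x + 57 ≡ 39 (mod 58), i.e. 19x ≡ 40 (mod 58).
Multiplying by 19⁻¹ = 55 gives x ≡ 55·40 = 2200 = 37·58 + 54 ≡ 54 (mod 58).
Check: φ(54) = 19·54 + 57 = 1083 = 18·58 + 39 ≡ 39 (mod 58).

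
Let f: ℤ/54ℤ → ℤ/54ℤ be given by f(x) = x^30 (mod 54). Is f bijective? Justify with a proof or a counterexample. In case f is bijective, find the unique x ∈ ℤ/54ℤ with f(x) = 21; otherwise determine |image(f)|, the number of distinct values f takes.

f(0) = 0^30 = 0.
f(6): Repeated squaring mod 54: 6^1 ≡ 6, 6^2 ≡ 6² = 36, 6^4 ≡ 36² = 1296 ≡ 0, 6^8 ≡ 0² = 0, 6^16 ≡ 0² = 0. Since 30 = 16 + 8 + 4 + 2, 6^30 ≡ 0·0·0·36: 0·0 = 0, then 0·0 = 0, then 0·36 = 0. So 6^30 ≡ 0 (mod 54).
So f(0) = f(6) = 0 while 0 ≠ 6, so f is not injective, hence not bijective.
Since f is not bijective, we determine |image(f)|. Computing x^30 mod 54 for each x (by repeated squaring, reducing mod 54 at every step), the values f(0), f(1), …, f(53) are: 0, 1, 46, 27, 10, 37, 0, 19, 28, 27, 28, 19, 0, 37, 10, 27, 46, 1, 0, 1, 46, 27, 10, 37, 0, 19, 28, 27, 28, 19, 0, 37, 10, 27, 46, 1, 0, 1, 46, 27, 10, 37, 0, 19, 28, 27, 28, 19, 0, 37, 10, 27, 46, 1.
The distinct values are {0, 1, 10, 19, 27, 28, 37, 46}; there are 8 of them.

8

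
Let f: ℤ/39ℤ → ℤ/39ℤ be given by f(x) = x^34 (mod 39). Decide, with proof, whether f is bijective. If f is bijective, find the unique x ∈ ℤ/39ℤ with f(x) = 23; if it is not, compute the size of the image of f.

f(5): Repeated squaring mod 39: 5^1 ≡ 5, 5^2 ≡ 5² = 25, 5^4 ≡ 25² = 625 ≡ 1, 5^8 ≡ 1² = 1, 5^16 ≡ 1² = 1, 5^32 ≡ 1² = 1. Since 34 = 32 + 2, 5^34 ≡ 1·25: 1·25 = 25. So 5^34 ≡ 25 (mod 39).
f(8): Repeated squaring mod 39: 8^1 ≡ 8, 8^2 ≡ 8² = 64 ≡ 25, 8^4 ≡ 25² = 625 ≡ 1, 8^8 ≡ 1² = 1, 8^16 ≡ 1² = 1, 8^32 ≡ 1² = 1. Since 34 = 32 + 2, 8^34 ≡ 1·25: 1·25 = 25. So 8^34 ≡ 25 (mod 39).
So f(5) = f(8) = 25 while 5 ≠ 8, therefore f is not injective, hence not bijective.
Since f is not bijective, we determine |image(f)|. Computing x^34 mod 39 for each x (by repeated squaring, reducing mod 39 at every step), the values f(0), f(1), …, f(38) are: 0, 1, 10, 3, 22, 25, 30, 4, 25, 9, 16, 10, 27, 13, 1, 36, 16, 22, 12, 4, 4, 12, 22, 16, 36, 1, 13, 27, 10, 16, 9, 25, 4, 30, 25, 22, 3, 10, 1.
The distinct values are {0, 1, 3, 4, 9, 10, 12, 13, 16, 22, 25, 27, 30, 36}; there are 14 of them.

14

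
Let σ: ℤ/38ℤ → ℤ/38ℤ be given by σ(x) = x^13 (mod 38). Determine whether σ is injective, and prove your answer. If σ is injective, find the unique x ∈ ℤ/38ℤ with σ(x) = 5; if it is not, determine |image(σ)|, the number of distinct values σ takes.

35

Computing x^13 mod 38 for each x (by repeated squaring, reducing mod 38 at every step), the values σ(0), σ(1), …, σ(37) are: 0, 1, 22, 33, 28, 17, 4, 7, 8, 25, 32, 11, 12, 15, 2, 29, 24, 35, 18, 19, 20, 3, 14, 9, 36, 23, 26, 27, 6, 13, 30, 31, 34, 21, 10, 5, 16, 37.
Every element of ℤ/38ℤ appears exactly once in this list, so σ is a bijection, and in particular injective.
Since σ is injective, we read off the preimage of 5 from the same table: σ(35) = 5, so σ⁻¹(5) = 35.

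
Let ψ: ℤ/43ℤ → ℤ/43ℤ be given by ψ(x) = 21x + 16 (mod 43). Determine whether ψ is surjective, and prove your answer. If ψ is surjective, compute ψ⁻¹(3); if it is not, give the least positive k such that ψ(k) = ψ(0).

26

By definition, ψ is surjective if every y in the codomain equals ψ(x) for some x in the domain.
Since gcd(21, 43) = 1, 21 is invertible modulo 43. Euclid's algorithm: 43 = 2·21 + 1; back-substituting gives 1 = 41·21 − 20·43, so 21⁻¹ ≡ 41 (mod 43).
For any y ∈ ℤ/43ℤ, x = 41(y − 16) mod 43 satisfies ψ(x) = 21·41(y − 16) + 16 ≡ y (since 21·41 ≡ 1 mod 43). So every y has a preimage.
Hence ψ is surjective.
Since ψ is surjective, we find ψ⁻¹(3): we need 21x ≡ 3 − 16 ≡ 30 (mod 43). Using 21⁻¹ = 41: x ≡ 41·30 = 1230 = 28·43 + 26, so x = 26.
Check: ψ(26) = 21·26 + 16 = 562 = 13·43 + 3 ≡ 3 (mod 43).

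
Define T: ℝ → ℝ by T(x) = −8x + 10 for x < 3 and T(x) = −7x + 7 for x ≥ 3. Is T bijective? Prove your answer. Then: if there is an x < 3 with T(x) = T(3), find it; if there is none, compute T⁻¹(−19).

26/7

Both pieces are strictly decreasing (slopes −8 and −7), so each is injective on its own interval.
The left piece maps (−∞, 3) onto (−14, ∞); the right piece maps [3, ∞) onto (−∞, −14].
Since −14 = −14, the images partition ℝ: T is injective and surjective, hence bijective.
Because the two images are disjoint, no x < 3 has T(x) = T(3), so we compute T⁻¹(−19): −19 lies in (−∞, −14], so solve −7x + 7 = −19: x = (−19 − 7)/(−7) = 26/7.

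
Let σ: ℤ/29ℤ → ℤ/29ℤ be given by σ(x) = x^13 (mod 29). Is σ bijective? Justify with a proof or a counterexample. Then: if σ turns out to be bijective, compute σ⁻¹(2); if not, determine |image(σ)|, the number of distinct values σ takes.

Since 29 is prime, the nonzero elements of ℤ/29ℤ form a cyclic group of order 28.
As gcd(13, 28) = 1, raising to the 13th power is a bijection on this group: if s^13 ≡ t^13 then (st^{−1})^13 = 1, and the only element of order dividing gcd(13, 28) = 1 is 1, so s = t.
With σ(0) = 0 this makes σ injective on all of ℤ/29ℤ, hence bijective (finite equal-size domain and codomain). In particular σ is bijective.
Since σ is bijective, we find the preimage of 2. The inverse of x ↦ x^13 on (ℤ/29ℤ)^× is x ↦ x^13, because 13·13 = 169 = 6·28 + 1 ≡ 1 (mod 28) and x^{28} = 1 for x ≠ 0 (Fermat). So σ⁻¹(2) = 2^13 mod 29.
Repeated squaring mod 29: 2^1 ≡ 2, 2^2 ≡ 2² = 4, 2^4 ≡ 4² = 16, 2^8 ≡ 16² = 256 ≡ 24. Since 13 = 8 + 4 + 1, 2^13 ≡ 24·16·2: 24·16 = 384 ≡ 7, then 7·2 = 14. So 2^13 ≡ 14 (mod 29).
Hence σ⁻¹(2) = 14.

14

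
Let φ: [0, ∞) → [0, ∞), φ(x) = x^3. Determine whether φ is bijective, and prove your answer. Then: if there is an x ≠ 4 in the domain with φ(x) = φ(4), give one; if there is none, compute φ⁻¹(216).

On [0, ∞), x ↦ x^3 is strictly increasing (injective) and for any y ∈ [0, ∞) the 3rd root y^{1/3} lies in [0, ∞) (surjective). So φ is bijective.
Since x ↦ x^3 is strictly increasing on [0, ∞), it is injective there, so no x ≠ 4 in the domain has φ(x) = φ(4). We therefore compute φ⁻¹(216) = 216^{1/3} = 6 (indeed 6^3 = 216).

6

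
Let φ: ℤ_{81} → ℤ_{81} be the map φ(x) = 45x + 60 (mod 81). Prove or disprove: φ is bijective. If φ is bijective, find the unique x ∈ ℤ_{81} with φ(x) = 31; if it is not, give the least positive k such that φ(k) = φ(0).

We have gcd(45, 81) = 9 > 1. Taking s = 0 and t = 9: φ(0) = 60 and φ(9) = 45·9 + 60 = 465 ≡ 60 (mod 81).
So φ(0) = φ(9) while 0 ≠ 9, so φ is not injective, hence not bijective.
Since φ is not bijective, we find the least positive k with φ(k) = φ(0): this means 45k ≡ 0 (mod 81), i.e. 81 ∣ 45k. Since gcd(45, 81) = 9, dividing through by 9 this holds exactly when 9 ∣ 5k, and as gcd(5, 9) = 1, exactly when 9 ∣ k.
The smallest positive such k is 9.

9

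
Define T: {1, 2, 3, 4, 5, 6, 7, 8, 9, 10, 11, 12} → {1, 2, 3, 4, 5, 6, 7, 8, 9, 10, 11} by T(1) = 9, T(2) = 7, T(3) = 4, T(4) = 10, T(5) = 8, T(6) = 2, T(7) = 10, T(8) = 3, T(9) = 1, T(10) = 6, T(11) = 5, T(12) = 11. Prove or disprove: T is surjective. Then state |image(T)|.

11

Every element of the codomain has a preimage: 1 = T(9), 2 = T(6), 3 = T(8), 4 = T(3), 5 = T(11), 6 = T(10), 7 = T(2), 8 = T(5), 9 = T(1), 10 = T(4), 11 = T(12).
Thus T is surjective.
The image of T is {1, 2, 3, 4, 5, 6, 7, 8, 9, 10, 11}, which has 11 elements.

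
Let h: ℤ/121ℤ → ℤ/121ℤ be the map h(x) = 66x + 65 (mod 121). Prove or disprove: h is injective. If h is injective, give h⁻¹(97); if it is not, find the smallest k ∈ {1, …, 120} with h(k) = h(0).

We have gcd(66, 121) = 11 > 1. Taking a = 0 and b = 11: h(0) = 65 and h(11) = 66·11 + 65 = 791 ≡ 65 (mod 121).
So h(0) = h(11) while 0 ≠ 11, so h is not injective.
Since h is not injective, we find the least positive k with h(k) = h(0): this means 66k ≡ 0 (mod 121), i.e. 121 ∣ 66k. Since gcd(66, 121) = 11, dividing through by 11 this holds exactly when 11 ∣ 6k, and as gcd(6, 11) = 1, exactly when 11 ∣ k.
The smallest positive such k is 11.

11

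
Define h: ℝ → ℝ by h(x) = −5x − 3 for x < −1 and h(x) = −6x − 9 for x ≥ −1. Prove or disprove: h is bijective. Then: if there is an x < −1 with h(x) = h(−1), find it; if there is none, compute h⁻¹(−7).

Both pieces are strictly decreasing (slopes −5 and −6), so each is injective on its own interval.
The left piece maps (−∞, −1) onto (2, ∞); the right piece maps [−1, ∞) onto (−∞, −3].
The images leave a gap (2 has no preimage), so h is not surjective, hence not bijective.
Because the two images are disjoint, no x < −1 has h(x) = h(−1), so we compute h⁻¹(−7): −7 lies in (−∞, −3], so solve −6x − 9 = −7: x = (−7 + 9)/(−6) = −1/3.

-1/3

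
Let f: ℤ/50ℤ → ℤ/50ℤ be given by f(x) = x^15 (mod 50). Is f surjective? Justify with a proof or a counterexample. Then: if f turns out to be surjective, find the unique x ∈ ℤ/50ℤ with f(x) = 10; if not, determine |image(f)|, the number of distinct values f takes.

10

f(0) = 0^15 = 0.
f(10): Repeated squaring mod 50: 10^1 ≡ 10, 10^2 ≡ 10² = 100 ≡ 0, 10^4 ≡ 0² = 0, 10^8 ≡ 0² = 0. Since 15 = 8 + 4 + 2 + 1, 10^15 ≡ 0·0·0·10: 0·0 = 0, then 0·0 = 0, then 0·10 = 0. So 10^15 ≡ 0 (mod 50).
So f(0) = f(10) = 0 while 0 ≠ 10, therefore f is not injective.
A non-injective map from the 50-element set ℤ/50ℤ to itself takes at most 49 distinct values, so it cannot be surjective. Thus f is not surjective.
Since f is not surjective, we determine |image(f)|. Computing x^15 mod 50 for each x (by repeated squaring, reducing mod 50 at every step), the values f(0), f(1), …, f(49) are: 0, 1, 18, 7, 24, 25, 26, 43, 32, 49, 0, 1, 18, 7, 24, 25, 26, 43, 32, 49, 0, 1, 18, 7, 24, 25, 26, 43, 32, 49, 0, 1, 18, 7, 24, 25, 26, 43, 32, 49, 0, 1, 18, 7, 24, 25, 26, 43, 32, 49.
The distinct values are {0, 1, 7, 18, 24, 25, 26, 32, 43, 49}; there are 10 of them.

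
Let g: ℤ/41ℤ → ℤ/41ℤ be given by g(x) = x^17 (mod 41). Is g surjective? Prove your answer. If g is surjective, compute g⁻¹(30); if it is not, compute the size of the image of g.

7

Since 41 is prime, the nonzero elements of ℤ/41ℤ form a cyclic group of order 40.
As gcd(17, 40) = 1, raising to the 17th power is a bijection on this group: if x_1^17 ≡ x_2^17 then (x_1x_2^{−1})^17 = 1, and the only element of order dividing gcd(17, 40) = 1 is 1, so x_1 = x_2.
With g(0) = 0 this makes g injective on all of ℤ/41ℤ, hence bijective (finite equal-size domain and codomain). In particular g is surjective.
Since g is surjective, we find the preimage of 30. The inverse of x ↦ x^17 on (ℤ/41ℤ)^× is x ↦ x^33, because 17·33 = 561 = 14·40 + 1 ≡ 1 (mod 40) and x^{40} = 1 for x ≠ 0 (Fermat). So g⁻¹(30) = 30^33 mod 41.
Repeated squaring mod 41: 30^1 ≡ 30, 30^2 ≡ 30² = 900 ≡ 39, 30^4 ≡ 39² = 1521 ≡ 4, 30^8 ≡ 4² = 16, 30^16 ≡ 16² = 256 ≡ 10, 30^32 ≡ 10² = 100 ≡ 18. Since 33 = 32 + 1, 30^33 ≡ 18·30: 18·30 = 540 ≡ 7. So 30^33 ≡ 7 (mod 41).
Hence g⁻¹(30) = 7.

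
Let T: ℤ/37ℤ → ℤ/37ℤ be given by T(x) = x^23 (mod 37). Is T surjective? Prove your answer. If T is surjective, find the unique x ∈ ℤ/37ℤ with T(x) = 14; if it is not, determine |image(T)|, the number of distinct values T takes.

Since 37 is prime, the nonzero elements of ℤ/37ℤ form a cyclic group of order 36.
As gcd(23, 36) = 1, raising to the 23rd power is a bijection on this group: if a^23 ≡ b^23 then (ab^{−1})^23 = 1, and the only element of order dividing gcd(23, 36) = 1 is 1, so a = b.
With T(0) = 0 this makes T injective on all of ℤ/37ℤ, hence bijective (finite equal-size domain and codomain). In particular T is surjective.
Since T is surjective, we find the preimage of 14. The inverse of x ↦ x^23 on (ℤ/37ℤ)^× is x ↦ x^11, because 23·11 = 253 = 7·36 + 1 ≡ 1 (mod 36) and x^{36} = 1 for x ≠ 0 (Fermat). So T⁻¹(14) = 14^11 mod 37.
Repeated squaring mod 37: 14^1 ≡ 14, 14^2 ≡ 14² = 196 ≡ 11, 14^4 ≡ 11² = 121 ≡ 10, 14^8 ≡ 10² = 100 ≡ 26. Since 11 = 8 + 2 + 1, 14^11 ≡ 26·11·14: 26·11 = 286 ≡ 27, then 27·14 = 378 ≡ 8. So 14^11 ≡ 8 (mod 37).
Hence T⁻¹(14) = 8.

8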